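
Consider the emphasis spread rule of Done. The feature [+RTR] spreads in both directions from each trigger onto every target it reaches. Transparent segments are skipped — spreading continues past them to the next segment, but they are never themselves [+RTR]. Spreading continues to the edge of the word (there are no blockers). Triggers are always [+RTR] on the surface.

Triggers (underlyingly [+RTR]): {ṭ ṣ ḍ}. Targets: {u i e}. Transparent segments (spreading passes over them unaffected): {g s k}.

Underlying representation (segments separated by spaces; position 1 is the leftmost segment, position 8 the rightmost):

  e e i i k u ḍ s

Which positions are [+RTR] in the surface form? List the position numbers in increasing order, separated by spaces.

From /ḍ/ at 7 rightward: 8 /s/ transparent; word edge.
From /ḍ/ at 7 leftward: 6 /u/ → [+RTR]; 5 /k/ transparent; 4 /i/ → [+RTR]; 3 /i/ → [+RTR]; 2 /e/ → [+RTR]; 1 /e/ → [+RTR]; word edge.

1 2 3 4 6 7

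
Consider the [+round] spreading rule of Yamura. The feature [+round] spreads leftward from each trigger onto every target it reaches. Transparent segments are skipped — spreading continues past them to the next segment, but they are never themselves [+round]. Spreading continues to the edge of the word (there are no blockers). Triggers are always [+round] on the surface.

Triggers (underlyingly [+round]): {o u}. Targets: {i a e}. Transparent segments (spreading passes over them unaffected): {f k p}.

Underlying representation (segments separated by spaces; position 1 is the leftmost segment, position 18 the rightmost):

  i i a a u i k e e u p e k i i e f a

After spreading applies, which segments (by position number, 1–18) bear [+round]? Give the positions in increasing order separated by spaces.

1 2 3 4 5 6 8 9 10

From /u/ at 5 leftward: 4 /a/ → [+round]; 3 /a/ → [+round]; 2 /i/ → [+round]; 1 /i/ → [+round]; word edge.
From /u/ at 10 leftward: 9 /e/ → [+round]; 8 /e/ → [+round]; 7 /k/ transparent; 6 /i/ → [+round]; 5 /u/ is itself a trigger — this domain ends here.
Targets with no active source: positions 12 14 15 16 18 stay [-round].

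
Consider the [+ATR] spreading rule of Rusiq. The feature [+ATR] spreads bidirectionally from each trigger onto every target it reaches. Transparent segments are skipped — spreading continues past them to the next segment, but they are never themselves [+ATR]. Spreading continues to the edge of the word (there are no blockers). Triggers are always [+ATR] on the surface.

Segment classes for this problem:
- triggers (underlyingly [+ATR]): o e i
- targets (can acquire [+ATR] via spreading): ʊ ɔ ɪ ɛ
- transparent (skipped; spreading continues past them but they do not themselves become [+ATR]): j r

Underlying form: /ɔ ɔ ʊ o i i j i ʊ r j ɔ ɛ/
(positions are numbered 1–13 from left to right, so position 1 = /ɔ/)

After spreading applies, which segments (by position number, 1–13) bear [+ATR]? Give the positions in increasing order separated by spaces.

From /o/ at 4 rightward: 5 /i/ is itself a trigger — this domain ends here.
From /o/ at 4 leftward: 3 /ʊ/ → [+ATR]; 2 /ɔ/ → [+ATR]; 1 /ɔ/ → [+ATR]; word edge.
From /i/ at 5 rightward: 6 /i/ is itself a trigger — this domain ends here.
From /i/ at 5 leftward: 4 /o/ is itself a trigger — this domain ends here.
From /i/ at 6 rightward: 7 /j/ transparent; 8 /i/ is itself a trigger — this domain ends here.
From /i/ at 6 leftward: 5 /i/ is itself a trigger — this domain ends here.
From /i/ at 8 rightward: 9 /ʊ/ → [+ATR]; 10 /r/ transparent; 11 /j/ transparent; 12 /ɔ/ → [+ATR]; 13 /ɛ/ → [+ATR]; word edge.
From /i/ at 8 leftward: 7 /j/ transparent; 6 /i/ is itself a trigger — this domain ends here.

1 2 3 4 5 6 8 9 12 13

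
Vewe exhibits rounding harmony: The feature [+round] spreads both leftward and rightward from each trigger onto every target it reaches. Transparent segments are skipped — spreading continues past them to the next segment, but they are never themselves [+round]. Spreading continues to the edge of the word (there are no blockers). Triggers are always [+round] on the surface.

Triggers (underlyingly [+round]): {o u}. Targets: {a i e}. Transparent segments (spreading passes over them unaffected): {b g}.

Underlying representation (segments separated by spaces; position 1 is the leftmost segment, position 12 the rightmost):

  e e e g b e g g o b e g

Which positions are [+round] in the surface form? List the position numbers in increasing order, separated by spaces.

1 2 3 6 9 11

From /o/ at 9 rightward: 10 /b/ transparent; 11 /e/ → [+round]; 12 /g/ transparent; word edge.
From /o/ at 9 leftward: 8 /g/ transparent; 7 /g/ transparent; 6 /e/ → [+round]; 5 /b/ transparent; 4 /g/ transparent; 3 /e/ → [+round]; 2 /e/ → [+round]; 1 /e/ → [+round]; word edge.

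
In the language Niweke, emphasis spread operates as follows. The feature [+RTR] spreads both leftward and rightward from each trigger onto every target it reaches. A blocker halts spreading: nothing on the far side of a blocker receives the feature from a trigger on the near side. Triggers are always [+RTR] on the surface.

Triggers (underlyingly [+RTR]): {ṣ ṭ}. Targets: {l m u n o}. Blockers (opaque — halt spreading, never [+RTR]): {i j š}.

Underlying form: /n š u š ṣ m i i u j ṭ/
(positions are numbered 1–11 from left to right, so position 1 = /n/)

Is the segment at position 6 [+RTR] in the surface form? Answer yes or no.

From /ṣ/ at 5 rightward: 6 /m/ → [+RTR]; 7 /i/ blocks.
From /ṣ/ at 5 leftward: 4 /š/ blocks.
From /ṭ/ at 11 rightward: word edge.
From /ṭ/ at 11 leftward: 10 /j/ blocks.
Targets with no active source: positions 1 3 9 stay [-emphatic].
[+RTR] positions on the surface: 5 6 11.

yes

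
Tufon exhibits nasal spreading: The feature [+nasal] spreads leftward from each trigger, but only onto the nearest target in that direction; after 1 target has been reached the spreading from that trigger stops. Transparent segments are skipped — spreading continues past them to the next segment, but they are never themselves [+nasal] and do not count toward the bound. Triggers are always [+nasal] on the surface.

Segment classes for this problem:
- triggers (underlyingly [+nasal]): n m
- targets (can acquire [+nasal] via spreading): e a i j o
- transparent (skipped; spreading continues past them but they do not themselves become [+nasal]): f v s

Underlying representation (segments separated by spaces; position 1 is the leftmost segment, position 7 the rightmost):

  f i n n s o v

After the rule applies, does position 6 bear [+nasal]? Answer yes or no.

no

From /n/ at 3 leftward: 2 /i/ → [+nasal]; bound reached.
From /n/ at 4 leftward: 3 /n/ is itself a trigger — this domain ends here.
Target with no active source: position 6 stays [-nasal].
[+nasal] positions on the surface: 2 3 4.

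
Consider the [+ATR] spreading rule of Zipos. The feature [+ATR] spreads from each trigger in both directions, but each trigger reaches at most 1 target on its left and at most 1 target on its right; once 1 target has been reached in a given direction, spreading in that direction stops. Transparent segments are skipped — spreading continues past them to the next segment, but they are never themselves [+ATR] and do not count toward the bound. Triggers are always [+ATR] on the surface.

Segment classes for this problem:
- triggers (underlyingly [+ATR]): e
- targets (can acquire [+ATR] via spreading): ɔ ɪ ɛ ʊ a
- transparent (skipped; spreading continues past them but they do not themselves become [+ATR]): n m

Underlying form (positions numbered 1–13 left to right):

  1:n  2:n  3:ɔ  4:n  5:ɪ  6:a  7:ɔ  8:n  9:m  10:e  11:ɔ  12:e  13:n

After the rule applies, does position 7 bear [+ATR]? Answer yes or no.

From /e/ at 10 rightward: 11 /ɔ/ → [+ATR]; bound reached.
From /e/ at 10 leftward: 9 /m/ transparent; 8 /n/ transparent; 7 /ɔ/ → [+ATR]; bound reached.
From /e/ at 12 rightward: 13 /n/ transparent; word edge.
From /e/ at 12 leftward: 11 /ɔ/ → [+ATR]; bound reached.
Targets with no active source: positions 3 5 6 stay [-ATR].
[+ATR] positions on the surface: 7 10 11 12.

yes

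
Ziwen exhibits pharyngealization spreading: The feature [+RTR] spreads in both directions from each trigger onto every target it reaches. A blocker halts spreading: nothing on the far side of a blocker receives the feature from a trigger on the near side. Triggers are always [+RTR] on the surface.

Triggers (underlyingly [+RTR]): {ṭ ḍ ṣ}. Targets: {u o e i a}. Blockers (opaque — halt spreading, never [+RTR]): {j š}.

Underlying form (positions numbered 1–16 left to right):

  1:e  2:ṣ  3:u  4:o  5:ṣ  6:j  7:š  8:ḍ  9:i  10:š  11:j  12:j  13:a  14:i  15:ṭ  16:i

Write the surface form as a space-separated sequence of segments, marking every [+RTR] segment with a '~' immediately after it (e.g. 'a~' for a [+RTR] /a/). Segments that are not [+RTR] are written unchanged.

From /ṣ/ at 2 rightward: 3 /u/ → [+RTR]; 4 /o/ → [+RTR]; 5 /ṣ/ is itself a trigger — this domain ends here.
From /ṣ/ at 2 leftward: 1 /e/ → [+RTR]; word edge.
From /ṣ/ at 5 rightward: 6 /j/ blocks.
From /ṣ/ at 5 leftward: 4 /o/ → [+RTR]; 3 /u/ → [+RTR]; 2 /ṣ/ is itself a trigger — this domain ends here.
From /ḍ/ at 8 rightward: 9 /i/ → [+RTR]; 10 /š/ blocks.
From /ḍ/ at 8 leftward: 7 /š/ blocks.
From /ṭ/ at 15 rightward: 16 /i/ → [+RTR]; word edge.
From /ṭ/ at 15 leftward: 14 /i/ → [+RTR]; 13 /a/ → [+RTR]; 12 /j/ blocks.
[+RTR] positions on the surface: 1 2 3 4 5 8 9 13 14 15 16.

e~ ṣ~ u~ o~ ṣ~ j š ḍ~ i~ š j j a~ i~ ṭ~ i~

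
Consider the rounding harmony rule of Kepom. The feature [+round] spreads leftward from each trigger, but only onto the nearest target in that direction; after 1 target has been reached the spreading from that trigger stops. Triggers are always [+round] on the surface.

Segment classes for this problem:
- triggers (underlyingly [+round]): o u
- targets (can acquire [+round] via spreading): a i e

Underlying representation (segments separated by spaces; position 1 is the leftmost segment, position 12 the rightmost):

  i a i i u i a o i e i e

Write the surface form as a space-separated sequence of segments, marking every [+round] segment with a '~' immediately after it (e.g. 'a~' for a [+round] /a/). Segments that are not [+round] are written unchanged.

From /u/ at 5 leftward: 4 /i/ → [+round]; bound reached.
From /o/ at 8 leftward: 7 /a/ → [+round]; bound reached.
Targets with no active source: positions 1 2 3 6 9 10 11 12 stay [-round].
[+round] positions on the surface: 4 5 7 8.

i a i i~ u~ i a~ o~ i e i e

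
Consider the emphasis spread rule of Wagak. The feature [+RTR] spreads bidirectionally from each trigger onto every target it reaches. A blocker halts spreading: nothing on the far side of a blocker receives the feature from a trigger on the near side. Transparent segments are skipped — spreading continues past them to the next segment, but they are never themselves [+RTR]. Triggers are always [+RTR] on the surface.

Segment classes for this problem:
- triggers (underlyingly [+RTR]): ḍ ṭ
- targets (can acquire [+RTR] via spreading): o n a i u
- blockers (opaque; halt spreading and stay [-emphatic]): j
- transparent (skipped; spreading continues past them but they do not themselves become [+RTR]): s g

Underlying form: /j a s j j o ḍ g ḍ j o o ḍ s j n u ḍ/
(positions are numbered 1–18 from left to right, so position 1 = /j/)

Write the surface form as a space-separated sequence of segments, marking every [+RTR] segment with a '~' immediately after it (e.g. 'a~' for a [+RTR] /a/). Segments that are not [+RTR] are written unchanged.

From /ḍ/ at 7 rightward: 8 /g/ transparent; 9 /ḍ/ is itself a trigger — this domain ends here.
From /ḍ/ at 7 leftward: 6 /o/ → [+RTR]; 5 /j/ blocks.
From /ḍ/ at 9 rightward: 10 /j/ blocks.
From /ḍ/ at 9 leftward: 8 /g/ transparent; 7 /ḍ/ is itself a trigger — this domain ends here.
From /ḍ/ at 13 rightward: 14 /s/ transparent; 15 /j/ blocks.
From /ḍ/ at 13 leftward: 12 /o/ → [+RTR]; 11 /o/ → [+RTR]; 10 /j/ blocks.
From /ḍ/ at 18 rightward: word edge.
From /ḍ/ at 18 leftward: 17 /u/ → [+RTR]; 16 /n/ → [+RTR]; 15 /j/ blocks.
Target with no active source: position 2 stays [-emphatic].
[+RTR] positions on the surface: 6 7 9 11 12 13 16 17 18.

j a s j j o~ ḍ~ g ḍ~ j o~ o~ ḍ~ s j n~ u~ ḍ~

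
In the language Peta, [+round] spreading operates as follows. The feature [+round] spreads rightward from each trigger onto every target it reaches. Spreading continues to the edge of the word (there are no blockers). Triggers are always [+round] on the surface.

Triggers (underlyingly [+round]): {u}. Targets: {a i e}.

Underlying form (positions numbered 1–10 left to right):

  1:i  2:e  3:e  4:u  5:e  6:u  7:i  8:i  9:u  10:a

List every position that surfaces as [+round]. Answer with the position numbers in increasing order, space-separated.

4 5 6 7 8 9 10

From /u/ at 4 rightward: 5 /e/ → [+round]; 6 /u/ is itself a trigger — this domain ends here.
From /u/ at 6 rightward: 7 /i/ → [+round]; 8 /i/ → [+round]; 9 /u/ is itself a trigger — this domain ends here.
From /u/ at 9 rightward: 10 /a/ → [+round]; word edge.
Targets with no active source: positions 1 2 3 stay [-round].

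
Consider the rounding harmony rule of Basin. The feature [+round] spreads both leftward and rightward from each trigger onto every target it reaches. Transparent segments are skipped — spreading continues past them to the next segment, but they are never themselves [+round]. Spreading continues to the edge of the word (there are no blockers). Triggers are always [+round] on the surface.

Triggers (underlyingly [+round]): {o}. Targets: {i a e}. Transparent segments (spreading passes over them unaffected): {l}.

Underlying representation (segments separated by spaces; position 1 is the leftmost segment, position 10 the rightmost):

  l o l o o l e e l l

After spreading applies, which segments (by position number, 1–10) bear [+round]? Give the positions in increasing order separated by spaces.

From /o/ at 2 rightward: 3 /l/ transparent; 4 /o/ is itself a trigger — this domain ends here.
From /o/ at 2 leftward: 1 /l/ transparent; word edge.
From /o/ at 4 rightward: 5 /o/ is itself a trigger — this domain ends here.
From /o/ at 4 leftward: 3 /l/ transparent; 2 /o/ is itself a trigger — this domain ends here.
From /o/ at 5 rightward: 6 /l/ transparent; 7 /e/ → [+round]; 8 /e/ → [+round]; 9 /l/ transparent; 10 /l/ transparent; word edge.
From /o/ at 5 leftward: 4 /o/ is itself a trigger — this domain ends here.

2 4 5 7 8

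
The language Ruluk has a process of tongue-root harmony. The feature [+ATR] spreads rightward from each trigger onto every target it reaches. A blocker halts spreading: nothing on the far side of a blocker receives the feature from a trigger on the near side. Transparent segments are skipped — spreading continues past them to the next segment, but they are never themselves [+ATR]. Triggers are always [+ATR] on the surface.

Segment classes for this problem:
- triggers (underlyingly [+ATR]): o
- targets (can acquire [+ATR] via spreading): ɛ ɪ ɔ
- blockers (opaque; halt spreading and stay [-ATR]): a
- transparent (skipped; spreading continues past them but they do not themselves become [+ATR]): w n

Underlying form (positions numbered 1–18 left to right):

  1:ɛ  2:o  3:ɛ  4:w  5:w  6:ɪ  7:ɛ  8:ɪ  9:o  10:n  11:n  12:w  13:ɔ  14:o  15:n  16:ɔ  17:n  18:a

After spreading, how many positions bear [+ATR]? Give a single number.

From /o/ at 2 rightward: 3 /ɛ/ → [+ATR]; 4 /w/ transparent; 5 /w/ transparent; 6 /ɪ/ → [+ATR]; 7 /ɛ/ → [+ATR]; 8 /ɪ/ → [+ATR]; 9 /o/ is itself a trigger — this domain ends here.
From /o/ at 9 rightward: 10 /n/ transparent; 11 /n/ transparent; 12 /w/ transparent; 13 /ɔ/ → [+ATR]; 14 /o/ is itself a trigger — this domain ends here.
From /o/ at 14 rightward: 15 /n/ transparent; 16 /ɔ/ → [+ATR]; 17 /n/ transparent; 18 /a/ blocks.
Target with no active source: position 1 stays [-ATR].
[+ATR] positions on the surface: 2 3 6 7 8 9 13 14 16.

9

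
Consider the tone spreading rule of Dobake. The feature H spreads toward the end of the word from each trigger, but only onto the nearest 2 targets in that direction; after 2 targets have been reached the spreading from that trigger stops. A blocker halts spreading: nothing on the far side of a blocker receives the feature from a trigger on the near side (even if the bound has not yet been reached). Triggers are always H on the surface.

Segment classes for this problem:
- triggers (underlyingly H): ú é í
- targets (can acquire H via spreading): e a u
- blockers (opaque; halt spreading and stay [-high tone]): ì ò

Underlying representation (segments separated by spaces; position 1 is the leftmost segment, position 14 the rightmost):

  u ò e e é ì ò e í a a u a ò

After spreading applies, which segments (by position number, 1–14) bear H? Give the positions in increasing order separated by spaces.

From /é/ at 5 rightward: 6 /ì/ blocks.
From /í/ at 9 rightward: 10 /a/ → H; 11 /a/ → H; bound reached.
Targets with no active source: positions 1 3 4 8 12 13 stay [-high tone].

5 9 10 11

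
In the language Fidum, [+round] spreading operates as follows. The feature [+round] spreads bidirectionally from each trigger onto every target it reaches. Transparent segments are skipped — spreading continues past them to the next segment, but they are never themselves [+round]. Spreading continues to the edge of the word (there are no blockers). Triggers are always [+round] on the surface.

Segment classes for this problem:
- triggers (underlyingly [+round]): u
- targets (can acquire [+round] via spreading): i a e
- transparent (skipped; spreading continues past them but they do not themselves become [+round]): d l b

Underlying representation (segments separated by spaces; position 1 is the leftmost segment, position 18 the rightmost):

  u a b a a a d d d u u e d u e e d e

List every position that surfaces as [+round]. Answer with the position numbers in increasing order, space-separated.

From /u/ at 1 rightward: 2 /a/ → [+round]; 3 /b/ transparent; 4 /a/ → [+round]; 5 /a/ → [+round]; 6 /a/ → [+round]; 7 /d/ transparent; 8 /d/ transparent; 9 /d/ transparent; 10 /u/ is itself a trigger — this domain ends here.
From /u/ at 1 leftward: word edge.
From /u/ at 10 rightward: 11 /u/ is itself a trigger — this domain ends here.
From /u/ at 10 leftward: 9 /d/ transparent; 8 /d/ transparent; 7 /d/ transparent; 6 /a/ → [+round]; 5 /a/ → [+round]; 4 /a/ → [+round]; 3 /b/ transparent; 2 /a/ → [+round]; 1 /u/ is itself a trigger — this domain ends here.
From /u/ at 11 rightward: 12 /e/ → [+round]; 13 /d/ transparent; 14 /u/ is itself a trigger — this domain ends here.
From /u/ at 11 leftward: 10 /u/ is itself a trigger — this domain ends here.
From /u/ at 14 rightward: 15 /e/ → [+round]; 16 /e/ → [+round]; 17 /d/ transparent; 18 /e/ → [+round]; word edge.
From /u/ at 14 leftward: 13 /d/ transparent; 12 /e/ → [+round]; 11 /u/ is itself a trigger — this domain ends here.

1 2 4 5 6 10 11 12 14 15 16 18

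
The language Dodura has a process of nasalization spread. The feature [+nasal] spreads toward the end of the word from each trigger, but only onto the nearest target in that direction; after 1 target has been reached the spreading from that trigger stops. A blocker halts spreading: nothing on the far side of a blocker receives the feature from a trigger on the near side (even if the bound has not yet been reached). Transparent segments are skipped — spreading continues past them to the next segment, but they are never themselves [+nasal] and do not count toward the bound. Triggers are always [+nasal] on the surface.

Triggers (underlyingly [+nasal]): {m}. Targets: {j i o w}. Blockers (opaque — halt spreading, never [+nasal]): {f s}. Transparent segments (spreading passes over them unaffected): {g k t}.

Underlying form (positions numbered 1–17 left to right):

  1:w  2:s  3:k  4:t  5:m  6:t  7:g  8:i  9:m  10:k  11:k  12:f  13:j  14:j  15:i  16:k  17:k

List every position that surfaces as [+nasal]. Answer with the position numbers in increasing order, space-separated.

5 8 9

From /m/ at 5 rightward: 6 /t/ transparent; 7 /g/ transparent; 8 /i/ → [+nasal]; bound reached.
From /m/ at 9 rightward: 10 /k/ transparent; 11 /k/ transparent; 12 /f/ blocks.
Targets with no active source: positions 1 13 14 15 stay [-nasal].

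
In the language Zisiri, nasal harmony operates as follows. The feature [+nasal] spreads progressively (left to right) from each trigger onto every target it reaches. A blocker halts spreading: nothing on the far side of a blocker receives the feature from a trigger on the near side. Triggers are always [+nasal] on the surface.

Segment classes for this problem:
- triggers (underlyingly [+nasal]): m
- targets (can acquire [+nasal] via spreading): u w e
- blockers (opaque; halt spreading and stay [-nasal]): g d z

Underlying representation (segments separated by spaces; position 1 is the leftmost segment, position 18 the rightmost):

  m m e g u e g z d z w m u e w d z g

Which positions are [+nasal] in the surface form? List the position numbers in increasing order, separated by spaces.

From /m/ at 1 rightward: 2 /m/ is itself a trigger — this domain ends here.
From /m/ at 2 rightward: 3 /e/ → [+nasal]; 4 /g/ blocks.
From /m/ at 12 rightward: 13 /u/ → [+nasal]; 14 /e/ → [+nasal]; 15 /w/ → [+nasal]; 16 /d/ blocks.
Targets with no active source: positions 5 6 11 stay [-nasal].

1 2 3 12 13 14 15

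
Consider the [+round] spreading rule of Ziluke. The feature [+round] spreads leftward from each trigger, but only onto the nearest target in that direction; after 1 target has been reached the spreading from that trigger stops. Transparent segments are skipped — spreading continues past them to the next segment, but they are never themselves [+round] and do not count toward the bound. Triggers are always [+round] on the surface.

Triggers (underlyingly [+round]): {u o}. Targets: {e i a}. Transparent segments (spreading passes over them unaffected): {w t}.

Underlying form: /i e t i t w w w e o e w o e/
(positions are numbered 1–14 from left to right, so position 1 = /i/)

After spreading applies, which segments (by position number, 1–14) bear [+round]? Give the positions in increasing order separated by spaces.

9 10 11 13

From /o/ at 10 leftward: 9 /e/ → [+round]; bound reached.
From /o/ at 13 leftward: 12 /w/ transparent; 11 /e/ → [+round]; bound reached.
Targets with no active source: positions 1 2 4 14 stay [-round].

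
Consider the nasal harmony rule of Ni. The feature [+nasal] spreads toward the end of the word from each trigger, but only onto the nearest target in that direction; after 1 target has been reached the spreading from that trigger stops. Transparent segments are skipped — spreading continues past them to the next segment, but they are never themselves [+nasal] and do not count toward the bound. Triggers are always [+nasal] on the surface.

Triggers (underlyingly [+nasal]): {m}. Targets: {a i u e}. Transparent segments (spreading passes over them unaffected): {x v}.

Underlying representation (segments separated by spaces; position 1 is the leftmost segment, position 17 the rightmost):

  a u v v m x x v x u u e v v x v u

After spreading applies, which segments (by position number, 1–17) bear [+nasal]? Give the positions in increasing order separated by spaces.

5 10

From /m/ at 5 rightward: 6 /x/ transparent; 7 /x/ transparent; 8 /v/ transparent; 9 /x/ transparent; 10 /u/ → [+nasal]; bound reached.
Targets with no active source: positions 1 2 11 12 17 stay [-nasal].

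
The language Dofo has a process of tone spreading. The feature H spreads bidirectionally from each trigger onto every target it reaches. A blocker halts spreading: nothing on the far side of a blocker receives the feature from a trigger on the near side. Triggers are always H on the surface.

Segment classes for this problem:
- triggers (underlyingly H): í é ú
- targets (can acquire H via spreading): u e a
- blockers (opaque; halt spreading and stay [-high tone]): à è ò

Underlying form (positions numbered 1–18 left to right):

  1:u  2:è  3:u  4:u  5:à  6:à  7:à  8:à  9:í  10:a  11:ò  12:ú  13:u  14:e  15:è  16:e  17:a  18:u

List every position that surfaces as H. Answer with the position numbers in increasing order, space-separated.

From /í/ at 9 rightward: 10 /a/ → H; 11 /ò/ blocks.
From /í/ at 9 leftward: 8 /à/ blocks.
From /ú/ at 12 rightward: 13 /u/ → H; 14 /e/ → H; 15 /è/ blocks.
From /ú/ at 12 leftward: 11 /ò/ blocks.
Targets with no active source: positions 1 3 4 16 17 18 stay [-high tone].

9 10 12 13 14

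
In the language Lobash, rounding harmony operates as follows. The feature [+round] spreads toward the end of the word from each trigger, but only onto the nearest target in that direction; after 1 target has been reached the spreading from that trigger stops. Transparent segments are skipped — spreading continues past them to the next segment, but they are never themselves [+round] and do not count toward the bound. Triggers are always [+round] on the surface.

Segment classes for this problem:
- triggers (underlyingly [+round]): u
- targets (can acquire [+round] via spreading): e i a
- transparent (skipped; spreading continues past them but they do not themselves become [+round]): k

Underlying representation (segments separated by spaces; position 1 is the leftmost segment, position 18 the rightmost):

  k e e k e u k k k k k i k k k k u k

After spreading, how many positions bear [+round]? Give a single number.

3

From /u/ at 6 rightward: 7 /k/ transparent; 8 /k/ transparent; 9 /k/ transparent; 10 /k/ transparent; 11 /k/ transparent; 12 /i/ → [+round]; bound reached.
From /u/ at 17 rightward: 18 /k/ transparent; word edge.
Targets with no active source: positions 2 3 5 stay [-round].
[+round] positions on the surface: 6 12 17.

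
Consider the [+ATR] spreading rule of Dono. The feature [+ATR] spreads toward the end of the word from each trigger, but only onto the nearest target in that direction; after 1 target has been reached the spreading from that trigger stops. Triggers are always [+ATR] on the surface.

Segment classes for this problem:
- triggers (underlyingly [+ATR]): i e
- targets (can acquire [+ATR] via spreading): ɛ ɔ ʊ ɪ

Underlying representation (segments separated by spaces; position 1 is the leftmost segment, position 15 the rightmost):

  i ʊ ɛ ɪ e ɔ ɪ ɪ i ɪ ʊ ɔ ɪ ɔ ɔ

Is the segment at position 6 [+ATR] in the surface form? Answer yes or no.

yes

From /i/ at 1 rightward: 2 /ʊ/ → [+ATR]; bound reached.
From /e/ at 5 rightward: 6 /ɔ/ → [+ATR]; bound reached.
From /i/ at 9 rightward: 10 /ɪ/ → [+ATR]; bound reached.
Targets with no active source: positions 3 4 7 8 11 12 13 14 15 stay [-ATR].
[+ATR] positions on the surface: 1 2 5 6 9 10.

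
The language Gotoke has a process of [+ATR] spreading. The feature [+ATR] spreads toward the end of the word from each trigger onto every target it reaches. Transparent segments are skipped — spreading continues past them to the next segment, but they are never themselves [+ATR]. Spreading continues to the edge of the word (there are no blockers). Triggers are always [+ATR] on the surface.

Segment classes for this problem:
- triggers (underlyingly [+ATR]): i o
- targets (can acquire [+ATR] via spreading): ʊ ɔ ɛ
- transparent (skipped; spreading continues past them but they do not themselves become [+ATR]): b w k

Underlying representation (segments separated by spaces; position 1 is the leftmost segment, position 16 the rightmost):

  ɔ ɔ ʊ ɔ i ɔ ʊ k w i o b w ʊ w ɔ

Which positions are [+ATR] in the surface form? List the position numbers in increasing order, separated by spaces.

5 6 7 10 11 14 16

From /i/ at 5 rightward: 6 /ɔ/ → [+ATR]; 7 /ʊ/ → [+ATR]; 8 /k/ transparent; 9 /w/ transparent; 10 /i/ is itself a trigger — this domain ends here.
From /i/ at 10 rightward: 11 /o/ is itself a trigger — this domain ends here.
From /o/ at 11 rightward: 12 /b/ transparent; 13 /w/ transparent; 14 /ʊ/ → [+ATR]; 15 /w/ transparent; 16 /ɔ/ → [+ATR]; word edge.
Targets with no active source: positions 1 2 3 4 stay [-ATR].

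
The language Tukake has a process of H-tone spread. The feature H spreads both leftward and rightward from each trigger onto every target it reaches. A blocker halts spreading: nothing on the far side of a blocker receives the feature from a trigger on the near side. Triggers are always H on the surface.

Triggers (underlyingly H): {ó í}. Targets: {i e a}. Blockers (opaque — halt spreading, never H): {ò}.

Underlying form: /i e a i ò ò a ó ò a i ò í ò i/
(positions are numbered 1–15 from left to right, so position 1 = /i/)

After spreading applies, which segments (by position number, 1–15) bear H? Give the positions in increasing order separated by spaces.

7 8 13

From /ó/ at 8 rightward: 9 /ò/ blocks.
From /ó/ at 8 leftward: 7 /a/ → H; 6 /ò/ blocks.
From /í/ at 13 rightward: 14 /ò/ blocks.
From /í/ at 13 leftward: 12 /ò/ blocks.
Targets with no active source: positions 1 2 3 4 10 11 15 stay [-high tone].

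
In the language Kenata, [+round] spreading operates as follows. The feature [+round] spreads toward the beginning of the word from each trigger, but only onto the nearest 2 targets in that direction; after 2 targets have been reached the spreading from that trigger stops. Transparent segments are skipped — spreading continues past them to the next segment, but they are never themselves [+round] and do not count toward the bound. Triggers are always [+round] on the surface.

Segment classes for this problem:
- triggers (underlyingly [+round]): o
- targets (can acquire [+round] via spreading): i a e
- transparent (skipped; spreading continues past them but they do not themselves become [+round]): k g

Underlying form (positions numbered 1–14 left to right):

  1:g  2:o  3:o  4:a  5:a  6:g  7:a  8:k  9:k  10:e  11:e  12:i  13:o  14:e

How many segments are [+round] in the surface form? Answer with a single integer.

From /o/ at 2 leftward: 1 /g/ transparent; word edge.
From /o/ at 3 leftward: 2 /o/ is itself a trigger — this domain ends here.
From /o/ at 13 leftward: 12 /i/ → [+round]; 11 /e/ → [+round]; bound reached.
Targets with no active source: positions 4 5 7 10 14 stay [-round].
[+round] positions on the surface: 2 3 11 12 13.

5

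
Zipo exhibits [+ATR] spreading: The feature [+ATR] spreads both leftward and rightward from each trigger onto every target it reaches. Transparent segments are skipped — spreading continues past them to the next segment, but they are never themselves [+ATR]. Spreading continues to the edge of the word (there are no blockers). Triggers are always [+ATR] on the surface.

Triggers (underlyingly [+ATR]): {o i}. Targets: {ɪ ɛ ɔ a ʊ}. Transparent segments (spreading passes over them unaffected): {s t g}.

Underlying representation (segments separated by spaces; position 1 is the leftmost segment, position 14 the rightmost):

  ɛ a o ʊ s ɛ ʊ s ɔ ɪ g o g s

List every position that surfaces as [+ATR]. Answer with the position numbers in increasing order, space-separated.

1 2 3 4 6 7 9 10 12

From /o/ at 3 rightward: 4 /ʊ/ → [+ATR]; 5 /s/ transparent; 6 /ɛ/ → [+ATR]; 7 /ʊ/ → [+ATR]; 8 /s/ transparent; 9 /ɔ/ → [+ATR]; 10 /ɪ/ → [+ATR]; 11 /g/ transparent; 12 /o/ is itself a trigger — this domain ends here.
From /o/ at 3 leftward: 2 /a/ → [+ATR]; 1 /ɛ/ → [+ATR]; word edge.
From /o/ at 12 rightward: 13 /g/ transparent; 14 /s/ transparent; word edge.
From /o/ at 12 leftward: 11 /g/ transparent; 10 /ɪ/ → [+ATR]; 9 /ɔ/ → [+ATR]; 8 /s/ transparent; 7 /ʊ/ → [+ATR]; 6 /ɛ/ → [+ATR]; 5 /s/ transparent; 4 /ʊ/ → [+ATR]; 3 /o/ is itself a trigger — this domain ends here.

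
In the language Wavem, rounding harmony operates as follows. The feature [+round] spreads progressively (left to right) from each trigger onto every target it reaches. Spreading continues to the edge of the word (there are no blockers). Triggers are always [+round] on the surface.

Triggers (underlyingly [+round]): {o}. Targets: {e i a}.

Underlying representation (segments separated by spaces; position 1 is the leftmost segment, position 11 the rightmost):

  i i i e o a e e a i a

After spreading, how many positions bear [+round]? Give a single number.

From /o/ at 5 rightward: 6 /a/ → [+round]; 7 /e/ → [+round]; 8 /e/ → [+round]; 9 /a/ → [+round]; 10 /i/ → [+round]; 11 /a/ → [+round]; word edge.
Targets with no active source: positions 1 2 3 4 stay [-round].
[+round] positions on the surface: 5 6 7 8 9 10 11.

7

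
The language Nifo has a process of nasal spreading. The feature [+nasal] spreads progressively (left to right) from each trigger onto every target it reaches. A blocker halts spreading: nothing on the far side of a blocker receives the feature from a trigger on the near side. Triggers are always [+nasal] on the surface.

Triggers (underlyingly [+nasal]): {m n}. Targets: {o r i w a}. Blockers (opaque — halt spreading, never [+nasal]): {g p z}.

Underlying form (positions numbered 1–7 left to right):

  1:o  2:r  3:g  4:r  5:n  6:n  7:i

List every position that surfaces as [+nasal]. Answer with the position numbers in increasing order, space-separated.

5 6 7

From /n/ at 5 rightward: 6 /n/ is itself a trigger — this domain ends here.
From /n/ at 6 rightward: 7 /i/ → [+nasal]; word edge.
Targets with no active source: positions 1 2 4 stay [-nasal].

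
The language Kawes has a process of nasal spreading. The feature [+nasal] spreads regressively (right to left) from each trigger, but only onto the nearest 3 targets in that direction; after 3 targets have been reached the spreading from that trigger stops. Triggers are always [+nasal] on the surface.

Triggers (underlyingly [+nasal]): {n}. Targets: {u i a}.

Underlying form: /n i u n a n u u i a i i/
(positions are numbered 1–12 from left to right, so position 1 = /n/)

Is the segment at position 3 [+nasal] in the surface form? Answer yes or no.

From /n/ at 1 leftward: word edge.
From /n/ at 4 leftward: 3 /u/ → [+nasal]; 2 /i/ → [+nasal]; 1 /n/ is itself a trigger — this domain ends here.
From /n/ at 6 leftward: 5 /a/ → [+nasal]; 4 /n/ is itself a trigger — this domain ends here.
Targets with no active source: positions 7 8 9 10 11 12 stay [-nasal].
[+nasal] positions on the surface: 1 2 3 4 5 6.

yes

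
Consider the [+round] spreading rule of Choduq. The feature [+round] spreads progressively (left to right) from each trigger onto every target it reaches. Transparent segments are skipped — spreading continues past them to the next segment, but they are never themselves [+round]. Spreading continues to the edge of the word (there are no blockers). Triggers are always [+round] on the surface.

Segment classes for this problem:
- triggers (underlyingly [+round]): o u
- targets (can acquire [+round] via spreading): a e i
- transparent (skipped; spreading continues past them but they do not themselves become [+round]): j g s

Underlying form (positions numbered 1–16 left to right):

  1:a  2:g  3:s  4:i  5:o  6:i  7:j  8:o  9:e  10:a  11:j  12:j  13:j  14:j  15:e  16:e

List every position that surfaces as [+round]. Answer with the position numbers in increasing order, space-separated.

From /o/ at 5 rightward: 6 /i/ → [+round]; 7 /j/ transparent; 8 /o/ is itself a trigger — this domain ends here.
From /o/ at 8 rightward: 9 /e/ → [+round]; 10 /a/ → [+round]; 11 /j/ transparent; 12 /j/ transparent; 13 /j/ transparent; 14 /j/ transparent; 15 /e/ → [+round]; 16 /e/ → [+round]; word edge.
Targets with no active source: positions 1 4 stay [-round].

5 6 8 9 10 15 16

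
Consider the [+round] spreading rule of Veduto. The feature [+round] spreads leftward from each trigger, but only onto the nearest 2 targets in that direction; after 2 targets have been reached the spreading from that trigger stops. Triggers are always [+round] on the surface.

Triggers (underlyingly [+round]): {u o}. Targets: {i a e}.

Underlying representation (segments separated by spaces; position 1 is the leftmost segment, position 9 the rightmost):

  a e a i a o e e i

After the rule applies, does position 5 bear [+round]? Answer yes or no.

From /o/ at 6 leftward: 5 /a/ → [+round]; 4 /i/ → [+round]; bound reached.
Targets with no active source: positions 1 2 3 7 8 9 stay [-round].
[+round] positions on the surface: 4 5 6.

yes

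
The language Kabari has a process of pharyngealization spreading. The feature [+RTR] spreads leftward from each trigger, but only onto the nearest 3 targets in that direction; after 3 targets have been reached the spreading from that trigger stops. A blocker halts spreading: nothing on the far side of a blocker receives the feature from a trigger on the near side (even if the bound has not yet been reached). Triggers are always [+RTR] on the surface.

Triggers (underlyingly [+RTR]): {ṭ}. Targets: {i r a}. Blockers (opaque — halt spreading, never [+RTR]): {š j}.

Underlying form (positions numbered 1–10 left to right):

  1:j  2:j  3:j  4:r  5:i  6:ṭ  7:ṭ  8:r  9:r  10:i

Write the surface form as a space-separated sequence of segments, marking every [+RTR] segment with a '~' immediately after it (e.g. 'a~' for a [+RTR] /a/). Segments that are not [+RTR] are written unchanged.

j j j r~ i~ ṭ~ ṭ~ r r i

From /ṭ/ at 6 leftward: 5 /i/ → [+RTR]; 4 /r/ → [+RTR]; 3 /j/ blocks.
From /ṭ/ at 7 leftward: 6 /ṭ/ is itself a trigger — this domain ends here.
Targets with no active source: positions 8 9 10 stay [-emphatic].
[+RTR] positions on the surface: 4 5 6 7.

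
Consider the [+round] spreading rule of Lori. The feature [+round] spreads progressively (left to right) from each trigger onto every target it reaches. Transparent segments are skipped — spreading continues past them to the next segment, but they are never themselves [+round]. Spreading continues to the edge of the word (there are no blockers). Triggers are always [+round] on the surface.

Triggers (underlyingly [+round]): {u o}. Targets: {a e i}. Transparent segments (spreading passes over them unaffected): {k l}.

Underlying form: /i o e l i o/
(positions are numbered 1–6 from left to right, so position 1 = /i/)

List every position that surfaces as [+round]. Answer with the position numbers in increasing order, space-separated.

From /o/ at 2 rightward: 3 /e/ → [+round]; 4 /l/ transparent; 5 /i/ → [+round]; 6 /o/ is itself a trigger — this domain ends here.
From /o/ at 6 rightward: word edge.
Target with no active source: position 1 stays [-round].

2 3 5 6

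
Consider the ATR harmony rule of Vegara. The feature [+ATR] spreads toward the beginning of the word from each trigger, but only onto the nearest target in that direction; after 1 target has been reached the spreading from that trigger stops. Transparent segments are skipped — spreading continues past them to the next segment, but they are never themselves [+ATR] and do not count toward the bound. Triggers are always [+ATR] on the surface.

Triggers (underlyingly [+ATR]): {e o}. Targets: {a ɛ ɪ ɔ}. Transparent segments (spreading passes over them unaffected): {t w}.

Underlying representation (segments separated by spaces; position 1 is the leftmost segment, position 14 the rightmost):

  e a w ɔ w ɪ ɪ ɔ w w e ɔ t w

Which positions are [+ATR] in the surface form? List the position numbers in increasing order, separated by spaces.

1 8 11

From /e/ at 1 leftward: word edge.
From /e/ at 11 leftward: 10 /w/ transparent; 9 /w/ transparent; 8 /ɔ/ → [+ATR]; bound reached.
Targets with no active source: positions 2 4 6 7 12 stay [-ATR].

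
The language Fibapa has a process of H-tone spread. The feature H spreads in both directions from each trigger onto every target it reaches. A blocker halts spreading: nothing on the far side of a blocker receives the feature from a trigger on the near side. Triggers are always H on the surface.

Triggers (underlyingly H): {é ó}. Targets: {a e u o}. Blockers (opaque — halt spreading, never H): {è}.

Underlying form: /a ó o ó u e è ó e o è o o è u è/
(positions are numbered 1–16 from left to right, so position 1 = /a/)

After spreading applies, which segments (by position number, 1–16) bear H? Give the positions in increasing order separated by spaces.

1 2 3 4 5 6 8 9 10

From /ó/ at 2 rightward: 3 /o/ → H; 4 /ó/ is itself a trigger — this domain ends here.
From /ó/ at 2 leftward: 1 /a/ → H; word edge.
From /ó/ at 4 rightward: 5 /u/ → H; 6 /e/ → H; 7 /è/ blocks.
From /ó/ at 4 leftward: 3 /o/ → H; 2 /ó/ is itself a trigger — this domain ends here.
From /ó/ at 8 rightward: 9 /e/ → H; 10 /o/ → H; 11 /è/ blocks.
From /ó/ at 8 leftward: 7 /è/ blocks.
Targets with no active source: positions 12 13 15 stay [-high tone].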